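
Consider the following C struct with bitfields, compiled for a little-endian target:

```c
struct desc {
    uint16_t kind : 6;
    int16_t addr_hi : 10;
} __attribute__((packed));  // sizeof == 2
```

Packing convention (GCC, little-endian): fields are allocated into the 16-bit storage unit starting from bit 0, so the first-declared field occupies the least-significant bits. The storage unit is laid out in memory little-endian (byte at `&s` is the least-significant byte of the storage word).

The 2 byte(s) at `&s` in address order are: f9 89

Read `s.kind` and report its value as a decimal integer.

[0]=0xf9 [1]=0x89 (little-endian) → word 0x89f9
kind [0+:6] = (word>>0) & 0x3f = 57  ←
addr_hi [6+:10] = (word>>6) & 0x3ff = 551

57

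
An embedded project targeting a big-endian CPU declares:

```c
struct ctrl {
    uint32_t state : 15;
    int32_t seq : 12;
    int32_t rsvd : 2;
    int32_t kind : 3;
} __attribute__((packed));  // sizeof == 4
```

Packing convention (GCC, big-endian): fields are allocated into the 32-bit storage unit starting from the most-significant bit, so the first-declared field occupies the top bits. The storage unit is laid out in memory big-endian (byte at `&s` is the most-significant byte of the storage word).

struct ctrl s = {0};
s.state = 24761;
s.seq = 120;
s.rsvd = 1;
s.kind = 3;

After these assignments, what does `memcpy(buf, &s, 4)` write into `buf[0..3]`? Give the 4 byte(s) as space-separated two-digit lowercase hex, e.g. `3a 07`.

state:15 = 24761 → 0x60b9 << 17 → word 0xc1720000
seq:12 = 120 → 0x78 << 5 → word 0xc1720f00
rsvd:2 = 1 → 0x1 << 3 → word 0xc1720f08
kind:3 = 3 → 0x3 << 0 → word 0xc1720f0b
word = 0xc1720f0b → big-endian bytes:
  [0]=0xc1  [1]=0x72  [2]=0x0f  [3]=0x0b

c1 72 0f 0b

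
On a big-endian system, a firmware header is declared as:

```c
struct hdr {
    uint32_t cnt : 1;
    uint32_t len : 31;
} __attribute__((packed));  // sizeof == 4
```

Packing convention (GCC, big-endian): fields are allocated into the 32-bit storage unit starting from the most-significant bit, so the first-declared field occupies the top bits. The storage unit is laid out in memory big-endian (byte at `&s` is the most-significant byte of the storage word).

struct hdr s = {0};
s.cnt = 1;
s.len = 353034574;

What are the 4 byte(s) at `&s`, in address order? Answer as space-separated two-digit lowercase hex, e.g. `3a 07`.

cnt:1 = 1 → 0x1 << 31 → word 0x80000000
len:31 = 353034574 → 0x150ae14e << 0 → word 0x950ae14e
word = 0x950ae14e → big-endian bytes:
  [0]=0x95  [1]=0x0a  [2]=0xe1  [3]=0x4e

95 0a e1 4e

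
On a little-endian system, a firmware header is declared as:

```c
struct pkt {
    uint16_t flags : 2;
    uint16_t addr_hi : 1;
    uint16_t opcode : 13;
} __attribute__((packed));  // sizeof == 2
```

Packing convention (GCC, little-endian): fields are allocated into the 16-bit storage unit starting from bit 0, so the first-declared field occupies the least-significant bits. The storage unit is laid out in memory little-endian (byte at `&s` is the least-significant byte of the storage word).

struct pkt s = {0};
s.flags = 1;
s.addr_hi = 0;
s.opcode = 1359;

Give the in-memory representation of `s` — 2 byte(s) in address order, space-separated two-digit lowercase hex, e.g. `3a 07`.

flags (2b) val=1 bits=0x1 at bit 0: 0x0001
addr_hi (1b) val=0 bits=0x0 at bit 2: 0x0001
opcode (13b) val=1359 bits=0x54f at bit 3: 0x2a79
word = 0x2a79 → little-endian bytes:
  [0]=0x79  [1]=0x2a

79 2a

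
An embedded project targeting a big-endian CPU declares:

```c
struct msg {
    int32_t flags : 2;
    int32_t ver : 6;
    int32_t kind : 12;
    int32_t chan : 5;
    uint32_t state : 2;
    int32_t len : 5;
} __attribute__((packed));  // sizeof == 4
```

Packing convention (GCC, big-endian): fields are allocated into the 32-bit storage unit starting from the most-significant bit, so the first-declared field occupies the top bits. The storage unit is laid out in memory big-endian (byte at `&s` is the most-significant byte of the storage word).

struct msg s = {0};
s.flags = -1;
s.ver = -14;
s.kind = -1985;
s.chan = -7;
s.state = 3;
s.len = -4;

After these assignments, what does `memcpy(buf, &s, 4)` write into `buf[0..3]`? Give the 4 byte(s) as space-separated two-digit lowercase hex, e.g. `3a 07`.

flags (2b) val=-1 bits=0x3 at bit 30: 0xc0000000
ver (6b) val=-14 bits=0x32 at bit 24: 0xf2000000
kind (12b) val=-1985 bits=0x83f at bit 12: 0xf283f000
chan (5b) val=-7 bits=0x19 at bit 7: 0xf283fc80
state (2b) val=3 bits=0x3 at bit 5: 0xf283fce0
len (5b) val=-4 bits=0x1c at bit 0: 0xf283fcfc
word = 0xf283fcfc → big-endian bytes:
  [0]=0xf2  [1]=0x83  [2]=0xfc  [3]=0xfc

f2 83 fc fc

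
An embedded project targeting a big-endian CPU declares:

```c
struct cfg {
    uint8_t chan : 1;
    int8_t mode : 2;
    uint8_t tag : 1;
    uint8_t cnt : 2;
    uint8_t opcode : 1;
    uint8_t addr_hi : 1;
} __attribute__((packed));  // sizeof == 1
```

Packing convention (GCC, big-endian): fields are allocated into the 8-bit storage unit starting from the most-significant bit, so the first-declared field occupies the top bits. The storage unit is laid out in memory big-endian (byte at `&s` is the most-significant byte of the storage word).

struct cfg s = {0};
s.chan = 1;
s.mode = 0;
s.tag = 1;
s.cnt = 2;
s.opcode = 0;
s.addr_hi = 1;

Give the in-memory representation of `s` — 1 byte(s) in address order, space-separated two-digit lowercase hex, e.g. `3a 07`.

chan:1 = 1 → 0x1 << 7 → word 0x80
mode:2 = 0 → 0x0 << 5 → word 0x80
tag:1 = 1 → 0x1 << 4 → word 0x90
cnt:2 = 2 → 0x2 << 2 → word 0x98
opcode:1 = 0 → 0x0 << 1 → word 0x98
addr_hi:1 = 1 → 0x1 << 0 → word 0x99
word = 0x99 → big-endian bytes:
  [0]=0x99

99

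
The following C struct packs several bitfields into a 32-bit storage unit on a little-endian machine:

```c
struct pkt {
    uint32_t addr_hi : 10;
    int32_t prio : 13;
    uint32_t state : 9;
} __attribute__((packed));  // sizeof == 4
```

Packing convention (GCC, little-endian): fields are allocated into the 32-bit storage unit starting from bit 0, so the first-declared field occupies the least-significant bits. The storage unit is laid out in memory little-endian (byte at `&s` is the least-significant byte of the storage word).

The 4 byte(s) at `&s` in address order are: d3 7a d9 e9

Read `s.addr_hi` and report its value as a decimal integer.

[0]=0xd3 [1]=0x7a [2]=0xd9 [3]=0xe9 (little-endian) → word 0xe9d97ad3
addr_hi [0+:10] = (word>>0) & 0x3ff = 723  ←
prio [10+:13] = (word>>10) & 0x1fff = 5726
state [23+:9] = (word>>23) & 0x1ff = 467

723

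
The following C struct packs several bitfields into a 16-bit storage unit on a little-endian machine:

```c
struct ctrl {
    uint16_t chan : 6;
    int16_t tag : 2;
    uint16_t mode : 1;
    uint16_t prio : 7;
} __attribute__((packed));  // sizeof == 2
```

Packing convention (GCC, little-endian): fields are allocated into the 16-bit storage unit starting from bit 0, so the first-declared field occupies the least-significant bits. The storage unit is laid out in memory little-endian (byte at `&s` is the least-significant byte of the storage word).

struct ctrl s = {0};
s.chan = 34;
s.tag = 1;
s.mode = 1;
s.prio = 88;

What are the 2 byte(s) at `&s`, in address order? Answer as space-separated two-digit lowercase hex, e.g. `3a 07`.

chan:6 = 34 → 0x22 << 0 → word 0x0022
tag:2 = 1 → 0x1 << 6 → word 0x0062
mode:1 = 1 → 0x1 << 8 → word 0x0162
prio:7 = 88 → 0x58 << 9 → word 0xb162
word = 0xb162 → little-endian bytes:
  [0]=0x62  [1]=0xb1

62 b1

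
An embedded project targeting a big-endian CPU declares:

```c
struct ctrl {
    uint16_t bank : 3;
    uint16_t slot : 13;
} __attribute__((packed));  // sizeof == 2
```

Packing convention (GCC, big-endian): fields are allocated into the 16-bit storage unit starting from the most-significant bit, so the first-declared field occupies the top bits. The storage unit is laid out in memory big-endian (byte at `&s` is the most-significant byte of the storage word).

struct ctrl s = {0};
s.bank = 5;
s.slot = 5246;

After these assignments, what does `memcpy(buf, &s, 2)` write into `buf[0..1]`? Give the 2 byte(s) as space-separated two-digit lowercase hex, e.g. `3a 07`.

bank (3b) val=5 bits=0x5 at bit 13: 0xa000
slot (13b) val=5246 bits=0x147e at bit 0: 0xb47e
word = 0xb47e → big-endian bytes:
  [0]=0xb4  [1]=0x7e

b4 7e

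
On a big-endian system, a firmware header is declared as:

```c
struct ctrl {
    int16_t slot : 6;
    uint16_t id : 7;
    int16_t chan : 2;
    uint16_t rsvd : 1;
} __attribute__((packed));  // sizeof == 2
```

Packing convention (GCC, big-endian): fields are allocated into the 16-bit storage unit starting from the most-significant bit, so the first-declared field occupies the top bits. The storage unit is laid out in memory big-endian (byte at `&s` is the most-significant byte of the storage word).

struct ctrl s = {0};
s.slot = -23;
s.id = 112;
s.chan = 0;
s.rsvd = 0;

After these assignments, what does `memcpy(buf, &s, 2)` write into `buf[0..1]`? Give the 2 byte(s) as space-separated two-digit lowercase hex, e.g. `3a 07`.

slot:6 = -23 → 0x29 << 10 → word 0xa400
id:7 = 112 → 0x70 << 3 → word 0xa780
chan:2 = 0 → 0x0 << 1 → word 0xa780
rsvd:1 = 0 → 0x0 << 0 → word 0xa780
word = 0xa780 → big-endian bytes:
  [0]=0xa7  [1]=0x80

a7 80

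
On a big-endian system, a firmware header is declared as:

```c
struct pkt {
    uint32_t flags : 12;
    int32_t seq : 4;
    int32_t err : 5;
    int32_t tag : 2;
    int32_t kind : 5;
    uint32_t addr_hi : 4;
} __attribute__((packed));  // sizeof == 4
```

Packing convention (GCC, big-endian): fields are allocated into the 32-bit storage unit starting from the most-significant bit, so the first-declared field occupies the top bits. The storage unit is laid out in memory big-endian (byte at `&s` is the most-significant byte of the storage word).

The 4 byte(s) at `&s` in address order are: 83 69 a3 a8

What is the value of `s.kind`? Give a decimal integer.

[0]=0x83 [1]=0x69 [2]=0xa3 [3]=0xa8 (big-endian) → word 0x8369a3a8
flags [20+:12] = (word>>20) & 0xfff = 2102
seq [16+:4] = (word>>16) & 0xf = 9
err [11+:5] = (word>>11) & 0x1f = 20
tag [9+:2] = (word>>9) & 0x3 = 1
kind [4+:5] = (word>>4) & 0x1f = 26  ←
addr_hi [0+:4] = (word>>0) & 0xf = 8
kind signed 5b, MSB=1: 26 - 32 = -6

-6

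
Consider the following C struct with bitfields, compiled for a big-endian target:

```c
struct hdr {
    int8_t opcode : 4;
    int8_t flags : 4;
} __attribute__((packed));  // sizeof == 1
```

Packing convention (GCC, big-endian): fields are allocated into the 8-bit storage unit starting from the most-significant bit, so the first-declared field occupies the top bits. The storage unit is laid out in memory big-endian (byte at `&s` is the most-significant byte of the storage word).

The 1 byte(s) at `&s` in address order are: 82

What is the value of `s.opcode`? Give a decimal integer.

-8

[0]=0x82 (big-endian) → word 0x82
opcode [4+:4] = (word>>4) & 0xf = 8  ←
flags [0+:4] = (word>>0) & 0xf = 2
opcode signed 4b, MSB=1: 8 - 16 = -8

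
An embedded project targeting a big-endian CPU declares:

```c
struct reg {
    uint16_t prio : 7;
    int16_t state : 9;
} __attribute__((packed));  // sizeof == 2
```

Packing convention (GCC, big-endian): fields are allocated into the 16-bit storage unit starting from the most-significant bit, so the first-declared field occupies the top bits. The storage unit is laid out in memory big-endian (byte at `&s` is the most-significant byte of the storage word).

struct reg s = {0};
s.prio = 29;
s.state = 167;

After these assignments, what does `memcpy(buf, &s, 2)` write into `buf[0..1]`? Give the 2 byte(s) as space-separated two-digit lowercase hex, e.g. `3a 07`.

prio (7b) val=29 bits=0x1d at bit 9: 0x3a00
state (9b) val=167 bits=0xa7 at bit 0: 0x3aa7
word = 0x3aa7 → big-endian bytes:
  [0]=0x3a  [1]=0xa7

3a a7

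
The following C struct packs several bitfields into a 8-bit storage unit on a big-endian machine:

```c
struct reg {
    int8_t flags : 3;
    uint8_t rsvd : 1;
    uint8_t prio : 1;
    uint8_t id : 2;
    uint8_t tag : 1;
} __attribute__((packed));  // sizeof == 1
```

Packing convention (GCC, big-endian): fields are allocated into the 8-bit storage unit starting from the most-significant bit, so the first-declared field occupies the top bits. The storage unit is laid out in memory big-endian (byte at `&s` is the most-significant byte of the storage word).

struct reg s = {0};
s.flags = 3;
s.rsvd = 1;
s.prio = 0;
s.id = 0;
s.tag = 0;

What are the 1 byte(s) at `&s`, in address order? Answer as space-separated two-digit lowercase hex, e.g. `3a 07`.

70

flags:3 = 3 → 0x3 << 5 → word 0x60
rsvd:1 = 1 → 0x1 << 4 → word 0x70
prio:1 = 0 → 0x0 << 3 → word 0x70
id:2 = 0 → 0x0 << 1 → word 0x70
tag:1 = 0 → 0x0 << 0 → word 0x70
word = 0x70 → big-endian bytes:
  [0]=0x70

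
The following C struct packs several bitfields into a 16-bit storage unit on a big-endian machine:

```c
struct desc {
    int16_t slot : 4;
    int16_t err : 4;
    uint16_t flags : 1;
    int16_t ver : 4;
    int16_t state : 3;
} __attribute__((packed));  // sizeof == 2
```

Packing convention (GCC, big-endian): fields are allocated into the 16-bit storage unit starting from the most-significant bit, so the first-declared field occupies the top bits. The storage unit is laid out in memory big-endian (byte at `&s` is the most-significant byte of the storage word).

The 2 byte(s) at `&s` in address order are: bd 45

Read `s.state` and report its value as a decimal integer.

[0]=0xbd [1]=0x45 (big-endian) → word 0xbd45
slot [12+:4] = (word>>12) & 0xf = 11
err [8+:4] = (word>>8) & 0xf = 13
flags [7+:1] = (word>>7) & 0x1 = 0
ver [3+:4] = (word>>3) & 0xf = 8
state [0+:3] = (word>>0) & 0x7 = 5  ←
state signed 3b, MSB=1: 5 - 8 = -3

-3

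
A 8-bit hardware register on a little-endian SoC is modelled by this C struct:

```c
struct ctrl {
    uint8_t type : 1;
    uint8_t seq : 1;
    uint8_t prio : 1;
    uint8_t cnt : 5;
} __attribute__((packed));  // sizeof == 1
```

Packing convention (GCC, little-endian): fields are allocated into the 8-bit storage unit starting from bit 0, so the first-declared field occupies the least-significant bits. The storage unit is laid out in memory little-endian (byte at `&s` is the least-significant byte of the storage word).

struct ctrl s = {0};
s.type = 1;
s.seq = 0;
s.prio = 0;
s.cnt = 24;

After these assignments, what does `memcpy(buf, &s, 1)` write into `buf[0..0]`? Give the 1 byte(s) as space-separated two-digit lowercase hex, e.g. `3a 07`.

c1

[0+:1] type=1 & 0x1 = 0x1; word=0x01
[1+:1] seq=0 & 0x1 = 0x0; word=0x01
[2+:1] prio=0 & 0x1 = 0x0; word=0x01
[3+:5] cnt=24 & 0x1f = 0x18; word=0xc1
word = 0xc1 → little-endian bytes:
  [0]=0xc1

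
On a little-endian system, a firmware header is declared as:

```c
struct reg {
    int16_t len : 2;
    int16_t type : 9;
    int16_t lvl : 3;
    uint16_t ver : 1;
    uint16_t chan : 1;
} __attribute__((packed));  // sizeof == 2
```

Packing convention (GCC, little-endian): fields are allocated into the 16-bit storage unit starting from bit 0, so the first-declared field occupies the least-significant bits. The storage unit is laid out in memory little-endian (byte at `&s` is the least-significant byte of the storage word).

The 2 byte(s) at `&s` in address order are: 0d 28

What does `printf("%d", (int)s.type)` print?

[0]=0x0d [1]=0x28 (little-endian) → word 0x280d
len [0+:2] = (word>>0) & 0x3 = 1
type [2+:9] = (word>>2) & 0x1ff = 3  ←
lvl [11+:3] = (word>>11) & 0x7 = 5
ver [14+:1] = (word>>14) & 0x1 = 0
chan [15+:1] = (word>>15) & 0x1 = 0
type signed 9b, MSB=0: value = 3

3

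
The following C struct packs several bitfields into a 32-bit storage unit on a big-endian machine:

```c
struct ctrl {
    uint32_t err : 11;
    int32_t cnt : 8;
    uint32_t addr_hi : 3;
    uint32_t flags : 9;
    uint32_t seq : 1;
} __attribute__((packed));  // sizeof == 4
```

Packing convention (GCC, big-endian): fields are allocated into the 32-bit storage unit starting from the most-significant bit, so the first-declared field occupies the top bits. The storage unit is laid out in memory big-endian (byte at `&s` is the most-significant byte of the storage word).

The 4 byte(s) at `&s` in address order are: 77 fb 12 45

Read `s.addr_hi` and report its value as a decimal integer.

[0]=0x77 [1]=0xfb [2]=0x12 [3]=0x45 (big-endian) → word 0x77fb1245
err:11 @ bit 21 → (0x77fb1245>>21)&0x7ff = 0x3bf
cnt:8 @ bit 13 → (0x77fb1245>>13)&0xff = 0xd8
addr_hi:3 @ bit 10 → (0x77fb1245>>10)&0x7 = 0x4  ←
flags:9 @ bit 1 → (0x77fb1245>>1)&0x1ff = 0x122
seq:1 @ bit 0 → (0x77fb1245>>0)&0x1 = 0x1

4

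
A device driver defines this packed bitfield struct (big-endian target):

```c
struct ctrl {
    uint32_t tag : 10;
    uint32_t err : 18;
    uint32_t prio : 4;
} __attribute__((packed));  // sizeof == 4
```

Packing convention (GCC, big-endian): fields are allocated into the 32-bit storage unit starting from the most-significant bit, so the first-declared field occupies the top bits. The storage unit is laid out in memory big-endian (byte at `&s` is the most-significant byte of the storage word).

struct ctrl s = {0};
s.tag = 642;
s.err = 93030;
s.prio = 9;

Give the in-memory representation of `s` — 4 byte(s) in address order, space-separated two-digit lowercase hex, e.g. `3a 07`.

[22+:10] tag=642 & 0x3ff = 0x282; word=0xa0800000
[4+:18] err=93030 & 0x3ffff = 0x16b66; word=0xa096b660
[0+:4] prio=9 & 0xf = 0x9; word=0xa096b669
word = 0xa096b669 → big-endian bytes:
  [0]=0xa0  [1]=0x96  [2]=0xb6  [3]=0x69

a0 96 b6 69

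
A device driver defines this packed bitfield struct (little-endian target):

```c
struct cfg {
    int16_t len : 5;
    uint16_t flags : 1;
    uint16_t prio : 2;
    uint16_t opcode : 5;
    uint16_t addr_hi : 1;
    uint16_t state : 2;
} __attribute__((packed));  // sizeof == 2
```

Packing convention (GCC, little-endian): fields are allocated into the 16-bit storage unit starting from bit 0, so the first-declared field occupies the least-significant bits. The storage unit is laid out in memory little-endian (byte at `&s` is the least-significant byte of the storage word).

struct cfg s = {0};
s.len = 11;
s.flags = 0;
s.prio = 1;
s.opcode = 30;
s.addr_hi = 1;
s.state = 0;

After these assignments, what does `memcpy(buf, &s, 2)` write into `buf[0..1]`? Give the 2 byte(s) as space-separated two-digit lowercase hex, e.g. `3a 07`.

[0+:5] len=11 & 0x1f = 0xb; word=0x000b
[5+:1] flags=0 & 0x1 = 0x0; word=0x000b
[6+:2] prio=1 & 0x3 = 0x1; word=0x004b
[8+:5] opcode=30 & 0x1f = 0x1e; word=0x1e4b
[13+:1] addr_hi=1 & 0x1 = 0x1; word=0x3e4b
[14+:2] state=0 & 0x3 = 0x0; word=0x3e4b
word = 0x3e4b → little-endian bytes:
  [0]=0x4b  [1]=0x3e

4b 3e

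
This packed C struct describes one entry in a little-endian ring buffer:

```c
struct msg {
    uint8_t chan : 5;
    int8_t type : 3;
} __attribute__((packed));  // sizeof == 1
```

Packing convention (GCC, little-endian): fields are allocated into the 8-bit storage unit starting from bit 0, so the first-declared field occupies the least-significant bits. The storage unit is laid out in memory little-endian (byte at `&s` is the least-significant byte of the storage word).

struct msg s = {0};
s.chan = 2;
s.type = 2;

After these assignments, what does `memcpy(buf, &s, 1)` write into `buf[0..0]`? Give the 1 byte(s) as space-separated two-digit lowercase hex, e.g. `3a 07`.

chan (5b) val=2 bits=0x2 at bit 0: 0x02
type (3b) val=2 bits=0x2 at bit 5: 0x42
word = 0x42 → little-endian bytes:
  [0]=0x42

42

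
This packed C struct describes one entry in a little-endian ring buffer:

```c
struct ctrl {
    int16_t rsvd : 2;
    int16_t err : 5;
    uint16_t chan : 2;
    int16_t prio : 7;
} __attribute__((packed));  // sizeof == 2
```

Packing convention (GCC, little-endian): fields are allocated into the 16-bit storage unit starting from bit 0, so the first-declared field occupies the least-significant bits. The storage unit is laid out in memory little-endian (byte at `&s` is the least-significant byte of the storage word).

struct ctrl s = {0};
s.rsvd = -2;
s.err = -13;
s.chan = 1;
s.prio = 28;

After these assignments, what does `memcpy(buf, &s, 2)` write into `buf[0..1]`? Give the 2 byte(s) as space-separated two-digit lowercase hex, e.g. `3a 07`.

ce 38

[0+:2] rsvd=-2 & 0x3 = 0x2; word=0x0002
[2+:5] err=-13 & 0x1f = 0x13; word=0x004e
[7+:2] chan=1 & 0x3 = 0x1; word=0x00ce
[9+:7] prio=28 & 0x7f = 0x1c; word=0x38ce
word = 0x38ce → little-endian bytes:
  [0]=0xce  [1]=0x38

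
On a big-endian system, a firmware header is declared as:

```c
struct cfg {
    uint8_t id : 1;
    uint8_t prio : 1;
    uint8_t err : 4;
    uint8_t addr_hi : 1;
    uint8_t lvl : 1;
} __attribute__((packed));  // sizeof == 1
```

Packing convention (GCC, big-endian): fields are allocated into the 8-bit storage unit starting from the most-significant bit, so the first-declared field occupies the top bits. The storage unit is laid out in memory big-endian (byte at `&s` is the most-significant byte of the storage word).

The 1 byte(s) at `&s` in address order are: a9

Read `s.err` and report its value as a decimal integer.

[0]=0xa9 (big-endian) → word 0xa9
id [7+:1] = (word>>7) & 0x1 = 1
prio [6+:1] = (word>>6) & 0x1 = 0
err [2+:4] = (word>>2) & 0xf = 10  ←
addr_hi [1+:1] = (word>>1) & 0x1 = 0
lvl [0+:1] = (word>>0) & 0x1 = 1

10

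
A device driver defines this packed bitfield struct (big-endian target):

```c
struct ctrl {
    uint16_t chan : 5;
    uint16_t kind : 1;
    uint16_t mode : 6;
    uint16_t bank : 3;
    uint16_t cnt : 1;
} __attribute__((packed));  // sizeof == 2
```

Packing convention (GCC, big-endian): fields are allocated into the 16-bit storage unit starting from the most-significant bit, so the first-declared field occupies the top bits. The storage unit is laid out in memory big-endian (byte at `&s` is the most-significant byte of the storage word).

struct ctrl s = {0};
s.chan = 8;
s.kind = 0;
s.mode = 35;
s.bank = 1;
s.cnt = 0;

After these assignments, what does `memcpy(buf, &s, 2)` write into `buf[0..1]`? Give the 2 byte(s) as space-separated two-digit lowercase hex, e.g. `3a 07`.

[11+:5] chan=8 & 0x1f = 0x8; word=0x4000
[10+:1] kind=0 & 0x1 = 0x0; word=0x4000
[4+:6] mode=35 & 0x3f = 0x23; word=0x4230
[1+:3] bank=1 & 0x7 = 0x1; word=0x4232
[0+:1] cnt=0 & 0x1 = 0x0; word=0x4232
word = 0x4232 → big-endian bytes:
  [0]=0x42  [1]=0x32

42 32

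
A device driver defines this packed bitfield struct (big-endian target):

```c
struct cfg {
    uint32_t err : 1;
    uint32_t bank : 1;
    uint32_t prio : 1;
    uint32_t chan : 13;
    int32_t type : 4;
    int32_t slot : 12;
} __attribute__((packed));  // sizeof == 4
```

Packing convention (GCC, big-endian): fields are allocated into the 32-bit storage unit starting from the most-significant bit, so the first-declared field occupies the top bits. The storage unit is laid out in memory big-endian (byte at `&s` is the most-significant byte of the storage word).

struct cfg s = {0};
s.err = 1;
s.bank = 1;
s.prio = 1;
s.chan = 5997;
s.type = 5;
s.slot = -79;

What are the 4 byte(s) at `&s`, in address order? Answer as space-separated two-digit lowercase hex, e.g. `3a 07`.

f7 6d 5f b1

err:1 = 1 → 0x1 << 31 → word 0x80000000
bank:1 = 1 → 0x1 << 30 → word 0xc0000000
prio:1 = 1 → 0x1 << 29 → word 0xe0000000
chan:13 = 5997 → 0x176d << 16 → word 0xf76d0000
type:4 = 5 → 0x5 << 12 → word 0xf76d5000
slot:12 = -79 → 0xfb1 << 0 → word 0xf76d5fb1
word = 0xf76d5fb1 → big-endian bytes:
  [0]=0xf7  [1]=0x6d  [2]=0x5f  [3]=0xb1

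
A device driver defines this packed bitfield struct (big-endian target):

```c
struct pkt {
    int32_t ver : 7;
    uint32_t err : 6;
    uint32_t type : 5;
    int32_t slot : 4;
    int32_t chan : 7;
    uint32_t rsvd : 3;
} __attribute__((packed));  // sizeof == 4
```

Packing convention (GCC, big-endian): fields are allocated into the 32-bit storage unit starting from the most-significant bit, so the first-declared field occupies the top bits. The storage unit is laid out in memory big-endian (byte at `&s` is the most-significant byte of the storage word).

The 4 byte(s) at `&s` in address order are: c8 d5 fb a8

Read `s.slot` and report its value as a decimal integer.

[0]=0xc8 [1]=0xd5 [2]=0xfb [3]=0xa8 (big-endian) → word 0xc8d5fba8
ver:7 @ bit 25 → (0xc8d5fba8>>25)&0x7f = 0x64
err:6 @ bit 19 → (0xc8d5fba8>>19)&0x3f = 0x1a
type:5 @ bit 14 → (0xc8d5fba8>>14)&0x1f = 0x17
slot:4 @ bit 10 → (0xc8d5fba8>>10)&0xf = 0xe  ←
chan:7 @ bit 3 → (0xc8d5fba8>>3)&0x7f = 0x75
rsvd:3 @ bit 0 → (0xc8d5fba8>>0)&0x7 = 0x0
slot signed 4b, MSB=1: 14 - 16 = -2

-2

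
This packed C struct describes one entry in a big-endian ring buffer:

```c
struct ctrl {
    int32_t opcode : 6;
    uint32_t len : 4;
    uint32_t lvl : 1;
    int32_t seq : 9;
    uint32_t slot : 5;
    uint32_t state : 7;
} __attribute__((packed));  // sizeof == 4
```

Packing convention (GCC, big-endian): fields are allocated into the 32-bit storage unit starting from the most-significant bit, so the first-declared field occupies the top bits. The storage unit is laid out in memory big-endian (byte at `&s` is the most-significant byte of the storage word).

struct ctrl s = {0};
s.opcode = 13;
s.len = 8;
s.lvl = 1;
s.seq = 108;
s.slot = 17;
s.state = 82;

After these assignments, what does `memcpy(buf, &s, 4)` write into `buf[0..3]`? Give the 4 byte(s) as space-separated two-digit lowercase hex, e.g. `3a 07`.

opcode:6 = 13 → 0xd << 26 → word 0x34000000
len:4 = 8 → 0x8 << 22 → word 0x36000000
lvl:1 = 1 → 0x1 << 21 → word 0x36200000
seq:9 = 108 → 0x6c << 12 → word 0x3626c000
slot:5 = 17 → 0x11 << 7 → word 0x3626c880
state:7 = 82 → 0x52 << 0 → word 0x3626c8d2
word = 0x3626c8d2 → big-endian bytes:
  [0]=0x36  [1]=0x26  [2]=0xc8  [3]=0xd2

36 26 c8 d2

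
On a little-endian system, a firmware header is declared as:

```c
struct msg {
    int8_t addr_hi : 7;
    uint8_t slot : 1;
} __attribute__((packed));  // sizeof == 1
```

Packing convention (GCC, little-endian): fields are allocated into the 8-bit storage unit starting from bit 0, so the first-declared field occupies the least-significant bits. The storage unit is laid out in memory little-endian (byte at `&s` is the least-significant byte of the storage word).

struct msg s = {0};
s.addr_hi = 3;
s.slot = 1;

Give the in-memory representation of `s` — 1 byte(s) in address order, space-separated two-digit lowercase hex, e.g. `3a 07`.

addr_hi:7 = 3 → 0x3 << 0 → word 0x03
slot:1 = 1 → 0x1 << 7 → word 0x83
word = 0x83 → little-endian bytes:
  [0]=0x83

83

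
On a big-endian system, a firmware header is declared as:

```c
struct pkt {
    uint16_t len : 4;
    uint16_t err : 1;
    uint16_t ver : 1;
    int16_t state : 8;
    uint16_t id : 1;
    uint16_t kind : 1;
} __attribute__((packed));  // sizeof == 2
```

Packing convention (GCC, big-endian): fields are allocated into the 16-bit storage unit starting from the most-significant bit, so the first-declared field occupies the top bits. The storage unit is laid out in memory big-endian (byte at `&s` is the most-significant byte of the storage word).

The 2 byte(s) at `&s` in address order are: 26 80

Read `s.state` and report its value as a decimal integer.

[0]=0x26 [1]=0x80 (big-endian) → word 0x2680
len:4 @ bit 12 → (0x2680>>12)&0xf = 0x2
err:1 @ bit 11 → (0x2680>>11)&0x1 = 0x0
ver:1 @ bit 10 → (0x2680>>10)&0x1 = 0x1
state:8 @ bit 2 → (0x2680>>2)&0xff = 0xa0  ←
id:1 @ bit 1 → (0x2680>>1)&0x1 = 0x0
kind:1 @ bit 0 → (0x2680>>0)&0x1 = 0x0
state signed 8b, MSB=1: 160 - 256 = -96

-96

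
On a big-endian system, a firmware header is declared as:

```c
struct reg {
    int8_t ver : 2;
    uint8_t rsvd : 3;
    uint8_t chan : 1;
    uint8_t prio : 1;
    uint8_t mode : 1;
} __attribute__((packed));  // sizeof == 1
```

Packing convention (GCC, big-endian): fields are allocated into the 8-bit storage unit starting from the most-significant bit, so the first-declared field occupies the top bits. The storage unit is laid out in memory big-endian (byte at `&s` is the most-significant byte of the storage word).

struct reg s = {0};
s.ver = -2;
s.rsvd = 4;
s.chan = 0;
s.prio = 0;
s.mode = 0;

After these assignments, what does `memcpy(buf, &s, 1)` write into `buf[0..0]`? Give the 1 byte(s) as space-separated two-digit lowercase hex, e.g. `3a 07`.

[6+:2] ver=-2 & 0x3 = 0x2; word=0x80
[3+:3] rsvd=4 & 0x7 = 0x4; word=0xa0
[2+:1] chan=0 & 0x1 = 0x0; word=0xa0
[1+:1] prio=0 & 0x1 = 0x0; word=0xa0
[0+:1] mode=0 & 0x1 = 0x0; word=0xa0
word = 0xa0 → big-endian bytes:
  [0]=0xa0

a0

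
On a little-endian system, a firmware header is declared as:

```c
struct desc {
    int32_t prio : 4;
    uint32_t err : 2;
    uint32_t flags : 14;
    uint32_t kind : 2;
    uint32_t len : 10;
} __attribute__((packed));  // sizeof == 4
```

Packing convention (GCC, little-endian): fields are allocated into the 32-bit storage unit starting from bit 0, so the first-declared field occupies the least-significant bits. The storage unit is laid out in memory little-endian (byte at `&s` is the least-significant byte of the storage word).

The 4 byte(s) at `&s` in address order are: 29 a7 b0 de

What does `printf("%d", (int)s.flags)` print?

[0]=0x29 [1]=0xa7 [2]=0xb0 [3]=0xde (little-endian) → word 0xdeb0a729
prio [0+:4] = (word>>0) & 0xf = 9
err [4+:2] = (word>>4) & 0x3 = 2
flags [6+:14] = (word>>6) & 0x3fff = 668  ←
kind [20+:2] = (word>>20) & 0x3 = 3
len [22+:10] = (word>>22) & 0x3ff = 890

668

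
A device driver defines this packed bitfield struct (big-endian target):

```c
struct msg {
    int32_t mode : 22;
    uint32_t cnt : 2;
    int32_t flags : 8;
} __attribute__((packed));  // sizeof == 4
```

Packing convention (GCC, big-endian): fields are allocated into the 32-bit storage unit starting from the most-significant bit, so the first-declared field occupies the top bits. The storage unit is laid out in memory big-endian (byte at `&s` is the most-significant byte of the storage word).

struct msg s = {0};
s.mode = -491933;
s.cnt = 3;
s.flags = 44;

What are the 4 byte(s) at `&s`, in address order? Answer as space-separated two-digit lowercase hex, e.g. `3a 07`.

mode:22 = -491933 → 0x387e63 << 10 → word 0xe1f98c00
cnt:2 = 3 → 0x3 << 8 → word 0xe1f98f00
flags:8 = 44 → 0x2c << 0 → word 0xe1f98f2c
word = 0xe1f98f2c → big-endian bytes:
  [0]=0xe1  [1]=0xf9  [2]=0x8f  [3]=0x2c

e1 f9 8f 2c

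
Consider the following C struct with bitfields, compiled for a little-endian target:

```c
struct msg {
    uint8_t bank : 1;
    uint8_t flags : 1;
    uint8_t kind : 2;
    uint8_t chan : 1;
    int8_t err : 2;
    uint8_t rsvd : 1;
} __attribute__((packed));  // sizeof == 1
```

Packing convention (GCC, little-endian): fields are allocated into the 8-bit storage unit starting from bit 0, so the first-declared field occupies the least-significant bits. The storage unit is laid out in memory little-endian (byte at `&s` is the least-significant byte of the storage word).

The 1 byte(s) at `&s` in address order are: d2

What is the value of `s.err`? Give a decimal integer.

-2

[0]=0xd2 (little-endian) → word 0xd2
bank [0+:1] = (word>>0) & 0x1 = 0
flags [1+:1] = (word>>1) & 0x1 = 1
kind [2+:2] = (word>>2) & 0x3 = 0
chan [4+:1] = (word>>4) & 0x1 = 1
err [5+:2] = (word>>5) & 0x3 = 2  ←
rsvd [7+:1] = (word>>7) & 0x1 = 1
err signed 2b, MSB=1: 2 - 4 = -2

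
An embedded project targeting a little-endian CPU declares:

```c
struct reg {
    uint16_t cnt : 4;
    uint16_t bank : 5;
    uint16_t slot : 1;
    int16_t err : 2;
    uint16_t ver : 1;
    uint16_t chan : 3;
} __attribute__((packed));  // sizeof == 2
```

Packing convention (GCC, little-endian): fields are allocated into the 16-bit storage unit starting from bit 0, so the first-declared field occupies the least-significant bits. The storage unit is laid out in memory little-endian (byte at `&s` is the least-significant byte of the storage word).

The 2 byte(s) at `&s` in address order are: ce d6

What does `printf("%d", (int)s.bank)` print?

12

[0]=0xce [1]=0xd6 (little-endian) → word 0xd6ce
cnt [0+:4] = (word>>0) & 0xf = 14
bank [4+:5] = (word>>4) & 0x1f = 12  ←
slot [9+:1] = (word>>9) & 0x1 = 1
err [10+:2] = (word>>10) & 0x3 = 1
ver [12+:1] = (word>>12) & 0x1 = 1
chan [13+:3] = (word>>13) & 0x7 = 6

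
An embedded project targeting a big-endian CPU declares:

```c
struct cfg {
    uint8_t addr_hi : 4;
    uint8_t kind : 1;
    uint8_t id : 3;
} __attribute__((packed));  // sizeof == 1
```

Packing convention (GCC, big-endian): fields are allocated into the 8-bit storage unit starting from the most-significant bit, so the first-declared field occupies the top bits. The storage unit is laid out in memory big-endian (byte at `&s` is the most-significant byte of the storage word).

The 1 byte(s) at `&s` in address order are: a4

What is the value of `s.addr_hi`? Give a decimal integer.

10

[0]=0xa4 (big-endian) → word 0xa4
addr_hi:4 @ bit 4 → (0xa4>>4)&0xf = 0xa  ←
kind:1 @ bit 3 → (0xa4>>3)&0x1 = 0x0
id:3 @ bit 0 → (0xa4>>0)&0x7 = 0x4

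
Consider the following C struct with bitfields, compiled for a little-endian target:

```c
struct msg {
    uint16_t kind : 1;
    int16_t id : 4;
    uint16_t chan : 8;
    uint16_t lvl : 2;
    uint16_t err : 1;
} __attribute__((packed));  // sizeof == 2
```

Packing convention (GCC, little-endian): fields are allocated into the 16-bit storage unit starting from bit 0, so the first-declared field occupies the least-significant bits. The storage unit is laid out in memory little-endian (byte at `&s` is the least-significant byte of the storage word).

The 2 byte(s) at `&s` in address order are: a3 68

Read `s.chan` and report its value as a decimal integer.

69

[0]=0xa3 [1]=0x68 (little-endian) → word 0x68a3
kind:1 @ bit 0 → (0x68a3>>0)&0x1 = 0x1
id:4 @ bit 1 → (0x68a3>>1)&0xf = 0x1
chan:8 @ bit 5 → (0x68a3>>5)&0xff = 0x45  ←
lvl:2 @ bit 13 → (0x68a3>>13)&0x3 = 0x3
err:1 @ bit 15 → (0x68a3>>15)&0x1 = 0x0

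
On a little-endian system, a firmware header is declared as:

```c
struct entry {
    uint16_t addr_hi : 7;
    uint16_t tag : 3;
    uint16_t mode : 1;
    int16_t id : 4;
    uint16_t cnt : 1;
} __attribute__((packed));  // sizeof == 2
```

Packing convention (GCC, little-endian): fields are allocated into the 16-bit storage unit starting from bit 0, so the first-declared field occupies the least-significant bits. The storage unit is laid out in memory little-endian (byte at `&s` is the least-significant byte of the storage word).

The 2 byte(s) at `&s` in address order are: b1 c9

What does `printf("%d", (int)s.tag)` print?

[0]=0xb1 [1]=0xc9 (little-endian) → word 0xc9b1
addr_hi:7 @ bit 0 → (0xc9b1>>0)&0x7f = 0x31
tag:3 @ bit 7 → (0xc9b1>>7)&0x7 = 0x3  ←
mode:1 @ bit 10 → (0xc9b1>>10)&0x1 = 0x0
id:4 @ bit 11 → (0xc9b1>>11)&0xf = 0x9
cnt:1 @ bit 15 → (0xc9b1>>15)&0x1 = 0x1

3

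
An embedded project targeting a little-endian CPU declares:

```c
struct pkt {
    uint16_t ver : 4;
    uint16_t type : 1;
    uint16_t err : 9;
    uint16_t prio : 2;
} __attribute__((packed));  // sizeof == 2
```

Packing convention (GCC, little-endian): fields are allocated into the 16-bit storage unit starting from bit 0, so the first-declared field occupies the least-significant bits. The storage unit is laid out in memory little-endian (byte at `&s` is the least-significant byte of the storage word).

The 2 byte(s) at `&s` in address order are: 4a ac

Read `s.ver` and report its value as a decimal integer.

[0]=0x4a [1]=0xac (little-endian) → word 0xac4a
ver:4 @ bit 0 → (0xac4a>>0)&0xf = 0xa  ←
type:1 @ bit 4 → (0xac4a>>4)&0x1 = 0x0
err:9 @ bit 5 → (0xac4a>>5)&0x1ff = 0x162
prio:2 @ bit 14 → (0xac4a>>14)&0x3 = 0x2

10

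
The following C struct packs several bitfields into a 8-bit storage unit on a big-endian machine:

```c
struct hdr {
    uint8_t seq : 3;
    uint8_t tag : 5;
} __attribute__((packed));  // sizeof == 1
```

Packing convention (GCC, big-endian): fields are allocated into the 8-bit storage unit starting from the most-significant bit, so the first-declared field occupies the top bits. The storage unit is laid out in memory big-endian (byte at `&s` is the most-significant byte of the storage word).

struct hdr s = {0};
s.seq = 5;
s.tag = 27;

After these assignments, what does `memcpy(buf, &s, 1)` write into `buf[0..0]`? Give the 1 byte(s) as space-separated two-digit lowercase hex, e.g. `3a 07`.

seq:3 = 5 → 0x5 << 5 → word 0xa0
tag:5 = 27 → 0x1b << 0 → word 0xbb
word = 0xbb → big-endian bytes:
  [0]=0xbb

bb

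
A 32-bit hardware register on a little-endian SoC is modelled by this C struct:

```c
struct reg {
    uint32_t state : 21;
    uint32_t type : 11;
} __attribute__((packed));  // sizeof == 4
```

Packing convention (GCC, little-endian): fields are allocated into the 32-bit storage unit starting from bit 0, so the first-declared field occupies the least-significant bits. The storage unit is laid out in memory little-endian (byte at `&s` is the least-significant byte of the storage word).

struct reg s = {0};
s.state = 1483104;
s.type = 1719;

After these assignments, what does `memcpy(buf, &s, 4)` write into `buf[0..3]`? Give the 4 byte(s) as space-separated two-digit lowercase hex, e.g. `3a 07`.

60 a1 f6 d6

[0+:21] state=1483104 & 0x1fffff = 0x16a160; word=0x0016a160
[21+:11] type=1719 & 0x7ff = 0x6b7; word=0xd6f6a160
word = 0xd6f6a160 → little-endian bytes:
  [0]=0x60  [1]=0xa1  [2]=0xf6  [3]=0xd6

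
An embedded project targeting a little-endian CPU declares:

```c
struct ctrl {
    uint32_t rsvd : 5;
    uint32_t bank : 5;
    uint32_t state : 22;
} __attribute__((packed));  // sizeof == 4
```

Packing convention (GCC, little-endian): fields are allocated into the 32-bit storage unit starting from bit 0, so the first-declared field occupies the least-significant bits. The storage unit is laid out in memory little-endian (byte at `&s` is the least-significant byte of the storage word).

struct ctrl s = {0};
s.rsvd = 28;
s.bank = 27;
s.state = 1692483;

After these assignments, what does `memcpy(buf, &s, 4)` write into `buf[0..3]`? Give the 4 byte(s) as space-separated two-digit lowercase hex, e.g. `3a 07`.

rsvd:5 = 28 → 0x1c << 0 → word 0x0000001c
bank:5 = 27 → 0x1b << 5 → word 0x0000037c
state:22 = 1692483 → 0x19d343 << 10 → word 0x674d0f7c
word = 0x674d0f7c → little-endian bytes:
  [0]=0x7c  [1]=0x0f  [2]=0x4d  [3]=0x67

7c 0f 4d 67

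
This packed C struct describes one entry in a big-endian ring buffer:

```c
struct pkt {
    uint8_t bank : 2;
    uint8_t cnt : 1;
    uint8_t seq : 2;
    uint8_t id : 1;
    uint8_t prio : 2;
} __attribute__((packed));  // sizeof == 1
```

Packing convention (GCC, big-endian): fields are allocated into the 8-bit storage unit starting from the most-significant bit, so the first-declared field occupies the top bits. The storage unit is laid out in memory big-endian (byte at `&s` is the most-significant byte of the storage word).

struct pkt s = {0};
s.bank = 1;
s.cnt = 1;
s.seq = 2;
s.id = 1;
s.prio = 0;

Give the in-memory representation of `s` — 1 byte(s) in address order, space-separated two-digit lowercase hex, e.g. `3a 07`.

bank:2 = 1 → 0x1 << 6 → word 0x40
cnt:1 = 1 → 0x1 << 5 → word 0x60
seq:2 = 2 → 0x2 << 3 → word 0x70
id:1 = 1 → 0x1 << 2 → word 0x74
prio:2 = 0 → 0x0 << 0 → word 0x74
word = 0x74 → big-endian bytes:
  [0]=0x74

74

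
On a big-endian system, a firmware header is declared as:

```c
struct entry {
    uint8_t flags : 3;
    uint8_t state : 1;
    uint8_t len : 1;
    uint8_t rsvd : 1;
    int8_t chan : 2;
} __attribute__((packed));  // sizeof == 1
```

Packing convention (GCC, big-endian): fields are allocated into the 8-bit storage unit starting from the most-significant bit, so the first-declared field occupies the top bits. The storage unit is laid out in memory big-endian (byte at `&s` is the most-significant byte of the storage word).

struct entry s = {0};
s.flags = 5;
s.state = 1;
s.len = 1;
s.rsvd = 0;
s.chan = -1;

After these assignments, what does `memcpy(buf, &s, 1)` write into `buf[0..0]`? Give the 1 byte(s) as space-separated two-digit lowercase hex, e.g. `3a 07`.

bb

flags:3 = 5 → 0x5 << 5 → word 0xa0
state:1 = 1 → 0x1 << 4 → word 0xb0
len:1 = 1 → 0x1 << 3 → word 0xb8
rsvd:1 = 0 → 0x0 << 2 → word 0xb8
chan:2 = -1 → 0x3 << 0 → word 0xbb
word = 0xbb → big-endian bytes:
  [0]=0xbb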